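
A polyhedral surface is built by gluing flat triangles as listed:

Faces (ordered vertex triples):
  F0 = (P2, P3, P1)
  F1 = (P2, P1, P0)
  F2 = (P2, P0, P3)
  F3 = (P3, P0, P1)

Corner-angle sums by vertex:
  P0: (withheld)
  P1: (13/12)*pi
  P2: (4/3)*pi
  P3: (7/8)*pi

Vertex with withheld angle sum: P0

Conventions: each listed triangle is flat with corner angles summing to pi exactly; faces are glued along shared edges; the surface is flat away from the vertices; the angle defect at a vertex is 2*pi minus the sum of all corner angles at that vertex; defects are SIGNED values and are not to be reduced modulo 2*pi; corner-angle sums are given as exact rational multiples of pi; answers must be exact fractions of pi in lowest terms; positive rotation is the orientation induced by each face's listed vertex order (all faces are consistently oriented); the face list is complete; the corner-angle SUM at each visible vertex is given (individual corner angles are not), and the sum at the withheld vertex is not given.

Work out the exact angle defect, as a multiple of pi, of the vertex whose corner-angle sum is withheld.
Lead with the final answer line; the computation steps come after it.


Answer: defect(P0) = (31/24)*pi

V = 4, E = 6, F = 4; chi = V - E + F = 2
Gauss-Bonnet: total defect = 2*pi*chi = 4*pi; visible defects sum to (65/24)*pi


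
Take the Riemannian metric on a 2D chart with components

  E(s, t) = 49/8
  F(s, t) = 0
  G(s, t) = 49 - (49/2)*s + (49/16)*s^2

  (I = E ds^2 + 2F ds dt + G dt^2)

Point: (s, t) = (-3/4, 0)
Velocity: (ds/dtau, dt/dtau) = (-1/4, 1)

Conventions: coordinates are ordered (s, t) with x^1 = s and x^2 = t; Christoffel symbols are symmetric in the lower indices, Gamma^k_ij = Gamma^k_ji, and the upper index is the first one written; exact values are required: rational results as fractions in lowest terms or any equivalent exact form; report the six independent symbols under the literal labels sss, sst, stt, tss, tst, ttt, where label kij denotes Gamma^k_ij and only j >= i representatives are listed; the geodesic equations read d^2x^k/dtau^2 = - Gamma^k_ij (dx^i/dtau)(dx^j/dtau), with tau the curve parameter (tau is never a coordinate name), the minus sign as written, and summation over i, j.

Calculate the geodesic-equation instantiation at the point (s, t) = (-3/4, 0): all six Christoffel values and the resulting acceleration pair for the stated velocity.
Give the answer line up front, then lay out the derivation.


Answer: Gamma_sss = 0, Gamma_sst = 0, Gamma_stt = 19/8, Gamma_tss = 0, Gamma_tst = -4/19, Gamma_ttt = 0; accelerations (d^2s/dtau^2, d^2t/dtau^2) = (-19/8, -2/19)

E = 49/8, F = 0, G = 17689/256 at the point
E_s = 0, E_t = 0, F_s = 0, F_t = 0, G_s = -931/32, G_t = 0
EG - F^2 = 866761/2048;  g^inv = (2048/866761) * [[17689/256, 0], [0, 49/8]]
first-kind symbols [ij,l] = (1/2)(d_i g_jl + d_j g_il - d_l g_ij): [ss,s] = E_s/2 = 0, [ss,t] = F_s - E_t/2 = 0, [st,s] = E_t/2 = 0, [st,t] = G_s/2 = -931/64, [tt,s] = F_t - G_s/2 = 931/64, [tt,t] = G_t/2 = 0
Gamma^s_ij = (G*[ij,s] - F*[ij,t])/(EG - F^2), Gamma^t_ij = (E*[ij,t] - F*[ij,s])/(EG - F^2)
Gamma_sss = 0, Gamma_sst = 0, Gamma_stt = 19/8, Gamma_tss = 0, Gamma_tst = -4/19, Gamma_ttt = 0
d^2s/dtau^2 = -(Gamma_sss*(-1/4)^2 + 2*Gamma_sst*(-1/4)*(1) + Gamma_stt*(1)^2) = -19/8
d^2t/dtau^2 = -(Gamma_tss*(-1/4)^2 + 2*Gamma_tst*(-1/4)*(1) + Gamma_ttt*(1)^2) = -2/19


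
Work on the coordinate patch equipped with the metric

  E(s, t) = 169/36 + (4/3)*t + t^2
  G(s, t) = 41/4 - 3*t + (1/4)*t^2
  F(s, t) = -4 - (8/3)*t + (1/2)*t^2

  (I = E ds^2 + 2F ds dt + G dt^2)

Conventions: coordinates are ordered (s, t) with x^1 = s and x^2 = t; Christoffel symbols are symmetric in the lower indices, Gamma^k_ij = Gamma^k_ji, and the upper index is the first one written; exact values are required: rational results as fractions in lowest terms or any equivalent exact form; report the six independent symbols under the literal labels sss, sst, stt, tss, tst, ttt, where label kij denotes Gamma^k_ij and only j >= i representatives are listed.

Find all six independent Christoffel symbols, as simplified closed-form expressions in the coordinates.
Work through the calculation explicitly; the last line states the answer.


E = 169/36 + (4/3)*t + t^2; F = -4 - (8/3)*t + (1/2)*t^2; G = 41/4 - 3*t + (1/4)*t^2
Gamma^k_ij = (1/2) g^{kl} (d_i g_jl + d_j g_il - d_l g_ij), with g^inv = (1/(EG-F^2)) [[G, -F], [-F, E]]
first partials: E_s = 0, E_t = 4/3 + 2*t, F_s = 0, F_t = -8/3 + t, G_s = 0, G_t = -3 + (1/2)*t
D = EG - F^2 = 4625/144 - (87/4)*t + (69/16)*t^2
expanded: Gamma^s_ss = (G E_s - 2F F_s + F E_t)/(2D), Gamma^s_st = (G E_t - F G_s)/(2D), Gamma^s_tt = (2G F_t - G G_s - F G_t)/(2D), Gamma^t_ss = (2E F_s - E E_t - F E_s)/(2D), Gamma^t_st = (E G_s - F E_t)/(2D), Gamma^t_tt = (E G_t - 2F F_t + F G_s)/(2D); substitute and cancel common factors

Answer: Gamma_sss = (72*t^3 - 336*t^2 - 832*t - 384)/(621*t^2 - 3132*t + 4625), Gamma_sst = (36*t^3 - 408*t^2 + 1188*t + 984)/(621*t^2 - 3132*t + 4625), Gamma_stt = (18*t^3 - 324*t^2 + 2196*t - 4800)/(621*t^2 - 3132*t + 4625), Gamma_tss = (-432*t^3 - 864*t^2 - 2412*t - 1352)/(1863*t^2 - 9396*t + 13875), Gamma_tst = (-72*t^3 + 336*t^2 + 832*t + 384)/(621*t^2 - 3132*t + 4625), Gamma_ttt = (-36*t^3 + 408*t^2 - 567*t - 2550)/(621*t^2 - 3132*t + 4625)


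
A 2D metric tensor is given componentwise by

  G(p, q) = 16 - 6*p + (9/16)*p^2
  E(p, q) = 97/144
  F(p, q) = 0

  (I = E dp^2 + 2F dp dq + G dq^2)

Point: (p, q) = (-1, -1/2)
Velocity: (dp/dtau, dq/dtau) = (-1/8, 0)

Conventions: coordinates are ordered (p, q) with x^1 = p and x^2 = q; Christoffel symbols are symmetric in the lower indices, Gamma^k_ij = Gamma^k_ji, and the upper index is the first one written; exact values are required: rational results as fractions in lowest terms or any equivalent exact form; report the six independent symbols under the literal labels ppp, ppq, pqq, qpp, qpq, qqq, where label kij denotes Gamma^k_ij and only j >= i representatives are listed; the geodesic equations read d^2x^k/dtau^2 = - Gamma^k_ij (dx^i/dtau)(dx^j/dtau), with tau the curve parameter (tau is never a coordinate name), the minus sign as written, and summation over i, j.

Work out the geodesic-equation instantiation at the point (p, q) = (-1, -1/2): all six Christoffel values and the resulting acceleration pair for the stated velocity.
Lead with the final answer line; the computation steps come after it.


Answer: Gamma_ppp = 0, Gamma_ppq = 0, Gamma_pqq = 513/97, Gamma_qpp = 0, Gamma_qpq = -3/19, Gamma_qqq = 0; accelerations (d^2p/dtau^2, d^2q/dtau^2) = (0, 0)

E = 97/144, F = 0, G = 361/16 at the point
E_p = 0, E_q = 0, F_p = 0, F_q = 0, G_p = -57/8, G_q = 0
EG - F^2 = 35017/2304;  g^inv = (2304/35017) * [[361/16, 0], [0, 97/144]]
first-kind symbols [ij,l] = (1/2)(d_i g_jl + d_j g_il - d_l g_ij): [pp,p] = E_p/2 = 0, [pp,q] = F_p - E_q/2 = 0, [pq,p] = E_q/2 = 0, [pq,q] = G_p/2 = -57/16, [qq,p] = F_q - G_p/2 = 57/16, [qq,q] = G_q/2 = 0
Gamma^p_ij = (G*[ij,p] - F*[ij,q])/(EG - F^2), Gamma^q_ij = (E*[ij,q] - F*[ij,p])/(EG - F^2)
Gamma_ppp = 0, Gamma_ppq = 0, Gamma_pqq = 513/97, Gamma_qpp = 0, Gamma_qpq = -3/19, Gamma_qqq = 0
d^2p/dtau^2 = -(Gamma_ppp*(-1/8)^2 + 2*Gamma_ppq*(-1/8)*(0) + Gamma_pqq*(0)^2) = 0
d^2q/dtau^2 = -(Gamma_qpp*(-1/8)^2 + 2*Gamma_qpq*(-1/8)*(0) + Gamma_qqq*(0)^2) = 0


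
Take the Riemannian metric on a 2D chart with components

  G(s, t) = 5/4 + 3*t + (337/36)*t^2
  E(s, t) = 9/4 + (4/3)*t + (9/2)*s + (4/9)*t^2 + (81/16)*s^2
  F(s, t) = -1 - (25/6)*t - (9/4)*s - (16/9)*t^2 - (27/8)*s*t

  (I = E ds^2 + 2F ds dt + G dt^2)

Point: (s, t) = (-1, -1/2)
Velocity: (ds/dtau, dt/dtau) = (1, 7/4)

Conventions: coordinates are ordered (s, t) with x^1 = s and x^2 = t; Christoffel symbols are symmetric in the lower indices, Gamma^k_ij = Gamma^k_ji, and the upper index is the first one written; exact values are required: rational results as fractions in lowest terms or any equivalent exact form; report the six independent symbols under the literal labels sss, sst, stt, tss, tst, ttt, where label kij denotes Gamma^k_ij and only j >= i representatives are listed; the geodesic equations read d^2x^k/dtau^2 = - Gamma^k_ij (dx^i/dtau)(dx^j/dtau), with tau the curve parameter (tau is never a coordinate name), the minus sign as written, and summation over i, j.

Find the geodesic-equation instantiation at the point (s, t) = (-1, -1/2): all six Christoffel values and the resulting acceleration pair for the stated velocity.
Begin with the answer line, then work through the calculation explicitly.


Answer: Gamma_sss = -24205/16974, Gamma_sst = 2408/8487, Gamma_stt = 15247/8487, Gamma_tss = 5735/16974, Gamma_tst = -1384/8487, Gamma_ttt = -21677/8487; accelerations (d^2s/dtau^2, d^2t/dtau^2) = (-76479/15088, 121533/15088)

E = 325/144, F = 173/144, G = 301/144 at the point
E_s = -45/8, E_t = 8/9, F_s = -9/16, F_t = 71/72, G_s = 0, G_t = -229/36
EG - F^2 = 943/288;  g^inv = (288/943) * [[301/144, -173/144], [-173/144, 325/144]]
first-kind symbols [ij,l] = (1/2)(d_i g_jl + d_j g_il - d_l g_ij): [ss,s] = E_s/2 = -45/16, [ss,t] = F_s - E_t/2 = -145/144, [st,s] = E_t/2 = 4/9, [st,t] = G_s/2 = 0, [tt,s] = F_t - G_s/2 = 71/72, [tt,t] = G_t/2 = -229/72
Gamma^s_ij = (G*[ij,s] - F*[ij,t])/(EG - F^2), Gamma^t_ij = (E*[ij,t] - F*[ij,s])/(EG - F^2)
Gamma_sss = -24205/16974, Gamma_sst = 2408/8487, Gamma_stt = 15247/8487, Gamma_tss = 5735/16974, Gamma_tst = -1384/8487, Gamma_ttt = -21677/8487
d^2s/dtau^2 = -(Gamma_sss*(1)^2 + 2*Gamma_sst*(1)*(7/4) + Gamma_stt*(7/4)^2) = -76479/15088
d^2t/dtau^2 = -(Gamma_tss*(1)^2 + 2*Gamma_tst*(1)*(7/4) + Gamma_ttt*(7/4)^2) = 121533/15088


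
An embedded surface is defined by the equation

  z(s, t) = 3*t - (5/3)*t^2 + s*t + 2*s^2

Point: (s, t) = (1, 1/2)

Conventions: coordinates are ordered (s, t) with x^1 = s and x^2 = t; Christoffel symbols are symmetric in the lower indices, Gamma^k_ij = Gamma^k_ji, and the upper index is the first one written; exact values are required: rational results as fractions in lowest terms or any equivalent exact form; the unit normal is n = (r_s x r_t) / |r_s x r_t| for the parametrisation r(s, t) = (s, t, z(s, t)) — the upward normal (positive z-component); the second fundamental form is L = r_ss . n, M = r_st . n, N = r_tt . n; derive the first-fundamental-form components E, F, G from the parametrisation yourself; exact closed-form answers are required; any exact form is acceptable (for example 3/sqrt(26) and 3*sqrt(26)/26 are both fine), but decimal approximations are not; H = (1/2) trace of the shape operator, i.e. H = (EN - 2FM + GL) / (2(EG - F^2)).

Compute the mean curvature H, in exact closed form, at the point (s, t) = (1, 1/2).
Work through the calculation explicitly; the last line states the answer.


z_s = 9/2, z_t = 7/3, z_ss = 4, z_st = 1, z_tt = -10/3
E = 85/4, F = 21/2, G = 58/9; answer radicand W^2 = 961/36
unnormalised second-form numerators: l = 4, m = 1, n = -10/3; L = l/sqrt(961/36), and similarly M = m/sqrt(W^2), N = n/sqrt(W^2)
H = (E*n - 2*F*m + G*l) / (2*(EG - F^2)*sqrt(W^2)); E*n - 2*F*m + G*l = -1189/18, EG - F^2 = 961/36, so H = (-1189/961)/sqrt(961/36)

Answer: H = -7134/29791


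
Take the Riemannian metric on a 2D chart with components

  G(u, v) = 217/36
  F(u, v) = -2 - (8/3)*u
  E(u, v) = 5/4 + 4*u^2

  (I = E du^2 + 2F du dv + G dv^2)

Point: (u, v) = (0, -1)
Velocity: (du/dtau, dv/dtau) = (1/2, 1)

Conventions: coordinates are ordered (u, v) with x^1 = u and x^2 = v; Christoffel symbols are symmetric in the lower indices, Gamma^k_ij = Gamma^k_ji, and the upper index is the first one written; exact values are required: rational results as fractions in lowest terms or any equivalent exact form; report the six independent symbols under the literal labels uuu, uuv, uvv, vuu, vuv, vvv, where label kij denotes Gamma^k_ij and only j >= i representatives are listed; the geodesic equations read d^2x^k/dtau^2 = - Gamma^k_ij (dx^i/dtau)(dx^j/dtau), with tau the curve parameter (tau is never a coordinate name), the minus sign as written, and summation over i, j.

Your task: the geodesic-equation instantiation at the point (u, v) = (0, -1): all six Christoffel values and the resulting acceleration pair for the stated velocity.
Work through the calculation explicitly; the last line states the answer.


E = 5/4, F = -2, G = 217/36 at the point
E_u = 0, E_v = 0, F_u = -8/3, F_v = 0, G_u = 0, G_v = 0
EG - F^2 = 509/144;  g^inv = (144/509) * [[217/36, 2], [2, 5/4]]
first-kind symbols [ij,l] = (1/2)(d_i g_jl + d_j g_il - d_l g_ij): [uu,u] = E_u/2 = 0, [uu,v] = F_u - E_v/2 = -8/3, [uv,u] = E_v/2 = 0, [uv,v] = G_u/2 = 0, [vv,u] = F_v - G_u/2 = 0, [vv,v] = G_v/2 = 0
Gamma^u_ij = (G*[ij,u] - F*[ij,v])/(EG - F^2), Gamma^v_ij = (E*[ij,v] - F*[ij,u])/(EG - F^2)
Gamma_uuu = -768/509, Gamma_uuv = 0, Gamma_uvv = 0, Gamma_vuu = -480/509, Gamma_vuv = 0, Gamma_vvv = 0
d^2u/dtau^2 = -(Gamma_uuu*(1/2)^2 + 2*Gamma_uuv*(1/2)*(1) + Gamma_uvv*(1)^2) = 192/509
d^2v/dtau^2 = -(Gamma_vuu*(1/2)^2 + 2*Gamma_vuv*(1/2)*(1) + Gamma_vvv*(1)^2) = 120/509

Answer: Gamma_uuu = -768/509, Gamma_uuv = 0, Gamma_uvv = 0, Gamma_vuu = -480/509, Gamma_vuv = 0, Gamma_vvv = 0; accelerations (d^2u/dtau^2, d^2v/dtau^2) = (192/509, 120/509)


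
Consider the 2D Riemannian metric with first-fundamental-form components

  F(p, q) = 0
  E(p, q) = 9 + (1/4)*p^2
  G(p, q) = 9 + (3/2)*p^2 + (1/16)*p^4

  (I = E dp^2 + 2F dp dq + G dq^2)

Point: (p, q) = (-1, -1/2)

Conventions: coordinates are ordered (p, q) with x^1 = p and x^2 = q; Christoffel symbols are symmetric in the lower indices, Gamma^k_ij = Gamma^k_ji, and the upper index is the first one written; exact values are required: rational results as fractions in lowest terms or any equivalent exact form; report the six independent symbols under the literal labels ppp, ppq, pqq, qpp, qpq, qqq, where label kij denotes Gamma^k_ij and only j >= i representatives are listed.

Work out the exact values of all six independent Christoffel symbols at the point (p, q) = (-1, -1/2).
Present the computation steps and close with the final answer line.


E = 37/4, F = 0, G = 169/16 at the point
E_p = -1/2, E_q = 0, F_p = 0, F_q = 0, G_p = -13/4, G_q = 0
EG - F^2 = 6253/64;  g^inv = (64/6253) * [[169/16, 0], [0, 37/4]]
first-kind symbols [ij,l] = (1/2)(d_i g_jl + d_j g_il - d_l g_ij): [pp,p] = E_p/2 = -1/4, [pp,q] = F_p - E_q/2 = 0, [pq,p] = E_q/2 = 0, [pq,q] = G_p/2 = -13/8, [qq,p] = F_q - G_p/2 = 13/8, [qq,q] = G_q/2 = 0
Gamma^p_ij = (G*[ij,p] - F*[ij,q])/(EG - F^2), Gamma^q_ij = (E*[ij,q] - F*[ij,p])/(EG - F^2)

Answer: Gamma_ppp = -1/37, Gamma_ppq = 0, Gamma_pqq = 13/74, Gamma_qpp = 0, Gamma_qpq = -2/13, Gamma_qqq = 0


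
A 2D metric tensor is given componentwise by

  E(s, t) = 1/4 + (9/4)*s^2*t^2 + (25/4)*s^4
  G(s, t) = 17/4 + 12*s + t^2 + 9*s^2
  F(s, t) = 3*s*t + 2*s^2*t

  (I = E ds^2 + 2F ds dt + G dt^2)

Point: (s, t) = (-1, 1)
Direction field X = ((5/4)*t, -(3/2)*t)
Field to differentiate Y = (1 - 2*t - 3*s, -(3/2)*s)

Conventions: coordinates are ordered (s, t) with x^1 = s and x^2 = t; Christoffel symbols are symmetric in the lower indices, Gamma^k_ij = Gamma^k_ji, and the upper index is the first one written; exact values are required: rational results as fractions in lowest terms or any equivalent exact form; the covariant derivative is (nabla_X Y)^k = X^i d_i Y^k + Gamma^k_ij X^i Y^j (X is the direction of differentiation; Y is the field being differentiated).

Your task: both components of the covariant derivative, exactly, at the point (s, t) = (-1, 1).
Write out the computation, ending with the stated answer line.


E = 35/4, F = -1, G = 9/4 at the point
E_s = -59/2, E_t = 9/2, F_s = -1, F_t = -1, G_s = -6, G_t = 2
EG - F^2 = 299/16;  g^inv = (16/299) * [[9/4, 1], [1, 35/4]]
first-kind symbols [ij,l] = (1/2)(d_i g_jl + d_j g_il - d_l g_ij): [ss,s] = E_s/2 = -59/4, [ss,t] = F_s - E_t/2 = -13/4, [st,s] = E_t/2 = 9/4, [st,t] = G_s/2 = -3, [tt,s] = F_t - G_s/2 = 2, [tt,t] = G_t/2 = 1
Gamma^s_ij = (G*[ij,s] - F*[ij,t])/(EG - F^2), Gamma^t_ij = (E*[ij,t] - F*[ij,s])/(EG - F^2)
Gamma_sss = -583/299, Gamma_sst = 33/299, Gamma_stt = 88/299, Gamma_tss = -691/299, Gamma_tst = -384/299, Gamma_ttt = 172/299
X = (5/4, -3/2), Y = (2, 3/2) at the point

Answer: (nabla_X Y)^s = -15335/2392, (nabla_X Y)^t = -17945/2392


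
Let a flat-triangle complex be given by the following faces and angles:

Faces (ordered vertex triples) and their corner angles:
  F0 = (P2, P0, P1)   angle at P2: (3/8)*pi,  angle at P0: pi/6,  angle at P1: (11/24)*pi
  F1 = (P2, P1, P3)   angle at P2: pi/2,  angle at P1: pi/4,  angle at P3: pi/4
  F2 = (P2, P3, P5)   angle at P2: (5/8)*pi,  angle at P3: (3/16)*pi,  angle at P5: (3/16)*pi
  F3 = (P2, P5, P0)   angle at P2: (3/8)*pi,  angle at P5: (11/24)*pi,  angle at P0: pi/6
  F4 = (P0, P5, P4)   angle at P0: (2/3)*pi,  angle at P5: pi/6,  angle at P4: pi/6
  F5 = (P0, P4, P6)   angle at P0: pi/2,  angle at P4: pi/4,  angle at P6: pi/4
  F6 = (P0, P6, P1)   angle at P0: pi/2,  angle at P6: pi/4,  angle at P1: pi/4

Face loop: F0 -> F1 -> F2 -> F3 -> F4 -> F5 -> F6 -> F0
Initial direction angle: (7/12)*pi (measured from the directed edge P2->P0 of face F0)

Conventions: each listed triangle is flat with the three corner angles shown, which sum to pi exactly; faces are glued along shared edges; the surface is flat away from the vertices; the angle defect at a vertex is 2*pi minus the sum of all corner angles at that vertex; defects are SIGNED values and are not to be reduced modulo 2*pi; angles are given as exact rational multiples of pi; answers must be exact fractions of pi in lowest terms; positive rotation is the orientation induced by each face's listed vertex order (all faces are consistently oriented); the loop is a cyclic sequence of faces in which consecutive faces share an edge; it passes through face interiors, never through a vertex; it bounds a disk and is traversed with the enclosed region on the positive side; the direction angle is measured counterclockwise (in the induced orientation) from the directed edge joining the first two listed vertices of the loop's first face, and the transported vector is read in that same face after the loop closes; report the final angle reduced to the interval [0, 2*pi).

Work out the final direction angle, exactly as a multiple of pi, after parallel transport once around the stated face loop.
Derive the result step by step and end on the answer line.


enclosed vertex P0: corner angles sum to 2*pi, defect = 2*pi - 2*pi = 0
enclosed vertex P2: corner angles sum to (15/8)*pi, defect = 2*pi - (15/8)*pi = pi/8
final direction = starting direction + enclosed defect total, reduced mod 2*pi (induced orientation)
final angle = (7/12)*pi + pi/8 = (17/24)*pi (mod 2*pi)

Answer: final direction angle = (17/24)*pi


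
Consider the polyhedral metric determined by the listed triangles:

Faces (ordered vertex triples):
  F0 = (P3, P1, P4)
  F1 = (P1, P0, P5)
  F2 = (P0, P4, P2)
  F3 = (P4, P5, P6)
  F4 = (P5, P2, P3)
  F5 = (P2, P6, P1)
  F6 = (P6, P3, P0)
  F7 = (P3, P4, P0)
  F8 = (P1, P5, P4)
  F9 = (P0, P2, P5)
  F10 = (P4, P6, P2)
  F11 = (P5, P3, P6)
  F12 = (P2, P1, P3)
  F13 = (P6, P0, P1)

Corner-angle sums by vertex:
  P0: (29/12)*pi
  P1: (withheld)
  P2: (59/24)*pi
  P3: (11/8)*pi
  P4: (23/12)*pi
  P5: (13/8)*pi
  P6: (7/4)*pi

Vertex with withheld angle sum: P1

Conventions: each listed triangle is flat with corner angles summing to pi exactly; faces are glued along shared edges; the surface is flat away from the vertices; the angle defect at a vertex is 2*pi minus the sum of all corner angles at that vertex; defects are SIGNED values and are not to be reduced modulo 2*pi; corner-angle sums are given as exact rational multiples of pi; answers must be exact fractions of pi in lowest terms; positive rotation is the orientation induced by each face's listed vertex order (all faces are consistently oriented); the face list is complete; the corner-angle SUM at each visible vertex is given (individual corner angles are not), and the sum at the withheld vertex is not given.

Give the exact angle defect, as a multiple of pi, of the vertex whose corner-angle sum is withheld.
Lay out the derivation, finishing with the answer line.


V = 7, E = 21, F = 14; chi = V - E + F = 0
Gauss-Bonnet: total defect = 2*pi*chi = 0; visible defects sum to (11/24)*pi

Answer: defect(P1) = (-11/24)*pi


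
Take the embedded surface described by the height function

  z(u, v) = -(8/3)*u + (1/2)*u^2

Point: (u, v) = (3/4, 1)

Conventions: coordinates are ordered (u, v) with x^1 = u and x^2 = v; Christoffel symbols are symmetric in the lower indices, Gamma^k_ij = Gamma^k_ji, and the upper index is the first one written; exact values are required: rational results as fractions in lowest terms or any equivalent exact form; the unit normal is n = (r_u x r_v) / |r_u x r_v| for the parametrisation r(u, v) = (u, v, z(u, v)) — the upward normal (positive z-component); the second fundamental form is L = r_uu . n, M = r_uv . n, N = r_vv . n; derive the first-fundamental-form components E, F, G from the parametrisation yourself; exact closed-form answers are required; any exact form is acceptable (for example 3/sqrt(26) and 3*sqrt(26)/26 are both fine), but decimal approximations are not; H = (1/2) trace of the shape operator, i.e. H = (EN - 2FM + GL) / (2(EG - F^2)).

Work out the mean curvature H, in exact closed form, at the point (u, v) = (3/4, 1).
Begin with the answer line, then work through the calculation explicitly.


Answer: H = 864*sqrt(673)/452929

z_u = -23/12, z_v = 0, z_uu = 1, z_uv = 0, z_vv = 0
E = 673/144, F = 0, G = 1; answer radicand W^2 = 673/144
unnormalised second-form numerators: l = 1, m = 0, n = 0; L = l/sqrt(673/144), and similarly M = m/sqrt(W^2), N = n/sqrt(W^2)
H = (E*n - 2*F*m + G*l) / (2*(EG - F^2)*sqrt(W^2)); E*n - 2*F*m + G*l = 1, EG - F^2 = 673/144, so H = (72/673)/sqrt(673/144)


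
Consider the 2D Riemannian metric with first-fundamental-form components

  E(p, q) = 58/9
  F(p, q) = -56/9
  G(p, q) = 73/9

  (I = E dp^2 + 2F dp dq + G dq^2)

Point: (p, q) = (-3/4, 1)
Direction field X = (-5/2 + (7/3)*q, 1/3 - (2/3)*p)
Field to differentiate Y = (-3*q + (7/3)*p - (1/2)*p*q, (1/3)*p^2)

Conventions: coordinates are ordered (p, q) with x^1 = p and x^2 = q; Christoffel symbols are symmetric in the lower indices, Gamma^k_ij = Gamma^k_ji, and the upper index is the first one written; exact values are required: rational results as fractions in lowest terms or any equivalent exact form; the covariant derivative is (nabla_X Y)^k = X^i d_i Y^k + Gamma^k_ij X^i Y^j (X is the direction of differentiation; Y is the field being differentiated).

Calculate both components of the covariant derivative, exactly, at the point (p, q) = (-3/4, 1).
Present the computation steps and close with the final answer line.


E = 58/9, F = -56/9, G = 73/9 at the point
E_p = 0, E_q = 0, F_p = 0, F_q = 0, G_p = 0, G_q = 0
EG - F^2 = 122/9;  g^inv = (9/122) * [[73/9, 56/9], [56/9, 58/9]]
first-kind symbols [ij,l] = (1/2)(d_i g_jl + d_j g_il - d_l g_ij): [pp,p] = E_p/2 = 0, [pp,q] = F_p - E_q/2 = 0, [pq,p] = E_q/2 = 0, [pq,q] = G_p/2 = 0, [qq,p] = F_q - G_p/2 = 0, [qq,q] = G_q/2 = 0
Gamma^p_ij = (G*[ij,p] - F*[ij,q])/(EG - F^2), Gamma^q_ij = (E*[ij,q] - F*[ij,p])/(EG - F^2)
Gamma_ppp = 0, Gamma_ppq = 0, Gamma_pqq = 0, Gamma_qpp = 0, Gamma_qpq = 0, Gamma_qqq = 0
X = (-1/6, 5/6), Y = (-35/8, 3/16) at the point

Answer: (nabla_X Y)^p = -359/144, (nabla_X Y)^q = 1/12


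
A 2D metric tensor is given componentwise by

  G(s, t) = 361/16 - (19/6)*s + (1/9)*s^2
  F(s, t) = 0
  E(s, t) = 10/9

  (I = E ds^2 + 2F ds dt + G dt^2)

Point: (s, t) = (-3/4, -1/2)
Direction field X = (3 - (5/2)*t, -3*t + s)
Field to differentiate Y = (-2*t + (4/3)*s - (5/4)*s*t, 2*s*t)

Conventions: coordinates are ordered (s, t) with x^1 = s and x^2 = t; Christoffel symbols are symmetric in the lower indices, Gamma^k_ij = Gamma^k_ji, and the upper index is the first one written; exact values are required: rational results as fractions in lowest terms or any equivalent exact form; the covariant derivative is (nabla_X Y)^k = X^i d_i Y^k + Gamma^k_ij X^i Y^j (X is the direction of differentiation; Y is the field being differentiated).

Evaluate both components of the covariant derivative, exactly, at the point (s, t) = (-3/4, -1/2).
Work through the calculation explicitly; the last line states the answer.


E = 10/9, F = 0, G = 25 at the point
E_s = 0, E_t = 0, F_s = 0, F_t = 0, G_s = -10/3, G_t = 0
EG - F^2 = 250/9;  g^inv = (9/250) * [[25, 0], [0, 10/9]]
first-kind symbols [ij,l] = (1/2)(d_i g_jl + d_j g_il - d_l g_ij): [ss,s] = E_s/2 = 0, [ss,t] = F_s - E_t/2 = 0, [st,s] = E_t/2 = 0, [st,t] = G_s/2 = -5/3, [tt,s] = F_t - G_s/2 = 5/3, [tt,t] = G_t/2 = 0
Gamma^s_ij = (G*[ij,s] - F*[ij,t])/(EG - F^2), Gamma^t_ij = (E*[ij,t] - F*[ij,s])/(EG - F^2)
Gamma_sss = 0, Gamma_sst = 0, Gamma_stt = 3/2, Gamma_tss = 0, Gamma_tst = -1/15, Gamma_ttt = 0
X = (17/4, 3/4), Y = (-15/32, 3/4) at the point

Answer: (nabla_X Y)^s = 1607/192, (nabla_X Y)^t = -3561/640


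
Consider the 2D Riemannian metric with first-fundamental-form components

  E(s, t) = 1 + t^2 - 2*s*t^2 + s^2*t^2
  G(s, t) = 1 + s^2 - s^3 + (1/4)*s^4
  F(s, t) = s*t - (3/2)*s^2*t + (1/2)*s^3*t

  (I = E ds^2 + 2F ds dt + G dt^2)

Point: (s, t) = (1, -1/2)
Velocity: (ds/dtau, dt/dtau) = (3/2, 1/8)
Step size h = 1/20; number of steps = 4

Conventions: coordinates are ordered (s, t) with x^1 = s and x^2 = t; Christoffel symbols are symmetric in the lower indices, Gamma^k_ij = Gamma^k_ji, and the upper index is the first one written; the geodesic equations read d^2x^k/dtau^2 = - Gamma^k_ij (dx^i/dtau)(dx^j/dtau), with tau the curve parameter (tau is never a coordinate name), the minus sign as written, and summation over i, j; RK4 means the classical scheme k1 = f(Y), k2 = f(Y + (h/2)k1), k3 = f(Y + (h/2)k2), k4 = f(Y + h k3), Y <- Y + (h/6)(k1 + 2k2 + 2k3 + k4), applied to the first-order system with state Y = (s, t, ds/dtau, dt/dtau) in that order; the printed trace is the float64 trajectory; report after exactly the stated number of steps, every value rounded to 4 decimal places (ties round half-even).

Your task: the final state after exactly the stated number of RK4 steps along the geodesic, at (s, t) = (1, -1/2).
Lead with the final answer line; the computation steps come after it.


Answer: s = 1.2992, t = -0.4836, ds/dtau = 1.4876, dt/dtau = 0.0417

f(Y) = (ds/dtau, dt/dtau, -Gamma^s_ij Y'^i Y'^j, -Gamma^t_ij Y'^i Y'^j) with the Gammas evaluated at the stage position; h = 0.050000; intermediate values shown to 6 dp
step 0: s = 1.0000, t = -0.5000, ds/dtau = 1.5000, dt/dtau = 0.1250
step 1:
  k1: at (s, t) = (1.000000, -0.500000), (ds/dtau, dt/dtau) = (1.500000, 0.125000); Gamma_sss = 0.000000, Gamma_sst = 0.000000, Gamma_stt = 0.000000, Gamma_tss = 0.200000, Gamma_tst = 0.000000, Gamma_ttt = 0.000000; k1 = (1.500000, 0.125000, 0.000000, -0.450000)
  k2: at (s, t) = (1.037500, -0.496875), (ds/dtau, dt/dtau) = (1.500000, 0.113750); Gamma_sss = 0.007409, Gamma_sst = -0.000559, Gamma_stt = 0.000000, Gamma_tss = 0.198527, Gamma_tst = -0.014983, Gamma_ttt = 0.000000; k2 = (1.500000, 0.113750, -0.016479, -0.441573)
  k3: at (s, t) = (1.037500, -0.497156), (ds/dtau, dt/dtau) = (1.499588, 0.113961); Gamma_sss = 0.007417, Gamma_sst = -0.000559, Gamma_stt = 0.000000, Gamma_tss = 0.198639, Gamma_tst = -0.014983, Gamma_ttt = 0.000000; k3 = (1.499588, 0.113961, -0.016488, -0.441572)
  k4: at (s, t) = (1.074979, -0.494302), (ds/dtau, dt/dtau) = (1.499176, 0.102921); Gamma_sss = 0.014673, Gamma_sst = -0.002226, Gamma_stt = 0.000000, Gamma_tss = 0.196834, Gamma_tst = -0.029857, Gamma_ttt = 0.000000; k4 = (1.499176, 0.102921, -0.032291, -0.433177)
  Y <- Y + (h/6)(k1 + 2k2 + 2k3 + k4): s = 1.0750, t = -0.4943, ds/dtau = 1.4992, dt/dtau = 0.1029
step 2:
  k1: at (s, t) = (1.074986, -0.494305), (ds/dtau, dt/dtau) = (1.499181, 0.102921); Gamma_sss = 0.014674, Gamma_sst = -0.002226, Gamma_stt = 0.000000, Gamma_tss = 0.196836, Gamma_tst = -0.029860, Gamma_ttt = 0.000000; k1 = (1.499181, 0.102921, -0.032294, -0.433182)
  k2: at (s, t) = (1.112466, -0.491732), (ds/dtau, dt/dtau) = (1.498374, 0.092092); Gamma_sss = 0.021812, Gamma_sst = -0.004989, Gamma_stt = 0.000000, Gamma_tss = 0.194708, Gamma_tst = -0.044532, Gamma_ttt = 0.000000; k2 = (1.498374, 0.092092, -0.047593, -0.424853)
  k3: at (s, t) = (1.112446, -0.492003), (ds/dtau, dt/dtau) = (1.497992, 0.092300); Gamma_sss = 0.021832, Gamma_sst = -0.004990, Gamma_stt = 0.000000, Gamma_tss = 0.194815, Gamma_tst = -0.044524, Gamma_ttt = 0.000000; k3 = (1.497992, 0.092300, -0.047610, -0.424848)
  k4: at (s, t) = (1.149886, -0.489690), (ds/dtau, dt/dtau) = (1.496801, 0.081679); Gamma_sss = 0.028886, Gamma_sst = -0.008841, Gamma_stt = 0.000000, Gamma_tss = 0.192356, Gamma_tst = -0.058877, Gamma_ttt = 0.000000; k4 = (1.496801, 0.081679, -0.062554, -0.416560)
  Y <- Y + (h/6)(k1 + 2k2 + 2k3 + k4): s = 1.1499, t = -0.4897, ds/dtau = 1.4968, dt/dtau = 0.0817
step 3:
  k1: at (s, t) = (1.149892, -0.489694), (ds/dtau, dt/dtau) = (1.496804, 0.081678); Gamma_sss = 0.028888, Gamma_sst = -0.008842, Gamma_stt = 0.000000, Gamma_tss = 0.192357, Gamma_tst = -0.058879, Gamma_ttt = 0.000000; k1 = (1.496804, 0.081678, -0.062558, -0.416564)
  k2: at (s, t) = (1.187312, -0.487652), (ds/dtau, dt/dtau) = (1.495240, 0.071264); Gamma_sss = 0.035890, Gamma_sst = -0.013786, Gamma_stt = 0.000000, Gamma_tss = 0.189565, Gamma_tst = -0.072814, Gamma_ttt = 0.000000; k2 = (1.495240, 0.071264, -0.077303, -0.408302)
  k3: at (s, t) = (1.187273, -0.487912), (ds/dtau, dt/dtau) = (1.494872, 0.071471); Gamma_sss = 0.035921, Gamma_sst = -0.013787, Gamma_stt = 0.000000, Gamma_tss = 0.189668, Gamma_tst = -0.072799, Gamma_ttt = 0.000000; k3 = (1.494872, 0.071471, -0.077324, -0.408283)
  k4: at (s, t) = (1.224636, -0.486120), (ds/dtau, dt/dtau) = (1.492938, 0.061264); Gamma_sss = 0.042902, Gamma_sst = -0.019825, Gamma_stt = 0.000000, Gamma_tss = 0.186527, Gamma_tst = -0.086194, Gamma_ttt = 0.000000; k4 = (1.492938, 0.061264, -0.091997, -0.399975)
  Y <- Y + (h/6)(k1 + 2k2 + 2k3 + k4): s = 1.2246, t = -0.4861, ds/dtau = 1.4929, dt/dtau = 0.0613
step 4:
  k1: at (s, t) = (1.224642, -0.486124), (ds/dtau, dt/dtau) = (1.492939, 0.061264); Gamma_sss = 0.042904, Gamma_sst = -0.019826, Gamma_stt = 0.000000, Gamma_tss = 0.186527, Gamma_tst = -0.086196, Gamma_ttt = 0.000000; k1 = (1.492939, 0.061264, -0.092001, -0.399977)
  k2: at (s, t) = (1.261965, -0.484592), (ds/dtau, dt/dtau) = (1.490639, 0.051265); Gamma_sss = 0.049893, Gamma_sst = -0.026972, Gamma_stt = 0.000000, Gamma_tss = 0.183027, Gamma_tst = -0.098942, Gamma_ttt = 0.000000; k2 = (1.490639, 0.051265, -0.106741, -0.391565)
  k3: at (s, t) = (1.261908, -0.484842), (ds/dtau, dt/dtau) = (1.490271, 0.051475); Gamma_sss = 0.049933, Gamma_sst = -0.026973, Gamma_stt = 0.000000, Gamma_tss = 0.183124, Gamma_tst = -0.098922, Gamma_ttt = 0.000000; k3 = (1.490271, 0.051475, -0.106758, -0.391524)
  k4: at (s, t) = (1.299155, -0.483550), (ds/dtau, dt/dtau) = (1.487601, 0.041688); Gamma_sss = 0.056953, Gamma_sst = -0.035235, Gamma_stt = 0.000000, Gamma_tss = 0.179239, Gamma_tst = -0.110889, Gamma_ttt = 0.000000; k4 = (1.487601, 0.041688, -0.121665, -0.382894)
  Y <- Y + (h/6)(k1 + 2k2 + 2k3 + k4): s = 1.2992, t = -0.4836, ds/dtau = 1.4876, dt/dtau = 0.0417


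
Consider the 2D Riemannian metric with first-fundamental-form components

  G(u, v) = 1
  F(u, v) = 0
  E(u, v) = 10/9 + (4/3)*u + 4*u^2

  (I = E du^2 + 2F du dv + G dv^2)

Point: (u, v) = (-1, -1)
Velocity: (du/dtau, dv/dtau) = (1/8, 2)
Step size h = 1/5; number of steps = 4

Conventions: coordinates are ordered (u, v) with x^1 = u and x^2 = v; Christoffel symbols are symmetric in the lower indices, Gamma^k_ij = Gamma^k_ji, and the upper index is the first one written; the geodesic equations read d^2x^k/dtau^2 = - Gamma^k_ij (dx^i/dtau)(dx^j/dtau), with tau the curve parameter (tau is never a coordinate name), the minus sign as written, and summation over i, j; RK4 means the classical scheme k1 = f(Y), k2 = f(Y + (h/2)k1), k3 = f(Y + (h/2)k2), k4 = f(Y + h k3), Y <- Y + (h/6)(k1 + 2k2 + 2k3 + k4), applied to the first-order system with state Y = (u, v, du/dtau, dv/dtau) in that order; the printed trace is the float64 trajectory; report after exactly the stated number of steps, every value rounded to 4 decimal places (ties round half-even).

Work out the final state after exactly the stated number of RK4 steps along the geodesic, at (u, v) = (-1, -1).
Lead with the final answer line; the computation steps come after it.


Answer: u = -0.8952, v = 0.6000, du/dtau = 0.1375, dv/dtau = 2.0000

f(Y) = (du/dtau, dv/dtau, -Gamma^u_ij Y'^i Y'^j, -Gamma^v_ij Y'^i Y'^j) with the Gammas evaluated at the stage position; h = 0.200000; intermediate values shown to 6 dp
step 0: u = -1.0000, v = -1.0000, du/dtau = 0.1250, dv/dtau = 2.0000
step 1:
  k1: at (u, v) = (-1.000000, -1.000000), (du/dtau, dv/dtau) = (0.125000, 2.000000); Gamma_uuu = -0.882353, Gamma_uuv = 0.000000, Gamma_uvv = 0.000000, Gamma_vuu = 0.000000, Gamma_vuv = 0.000000, Gamma_vvv = 0.000000; k1 = (0.125000, 2.000000, 0.013787, 0.000000)
  k2: at (u, v) = (-0.987500, -0.800000), (du/dtau, dv/dtau) = (0.126379, 2.000000); Gamma_uuu = -0.888571, Gamma_uuv = 0.000000, Gamma_uvv = 0.000000, Gamma_vuu = 0.000000, Gamma_vuv = 0.000000, Gamma_vvv = 0.000000; k2 = (0.126379, 2.000000, 0.014192, 0.000000)
  k3: at (u, v) = (-0.987362, -0.800000), (du/dtau, dv/dtau) = (0.126419, 2.000000); Gamma_uuu = -0.888640, Gamma_uuv = 0.000000, Gamma_uvv = 0.000000, Gamma_vuu = 0.000000, Gamma_vuv = 0.000000, Gamma_vvv = 0.000000; k3 = (0.126419, 2.000000, 0.014202, 0.000000)
  k4: at (u, v) = (-0.974716, -0.600000), (du/dtau, dv/dtau) = (0.127840, 2.000000); Gamma_uuu = -0.894905, Gamma_uuv = 0.000000, Gamma_uvv = 0.000000, Gamma_vuu = 0.000000, Gamma_vuv = 0.000000, Gamma_vvv = 0.000000; k4 = (0.127840, 2.000000, 0.014626, 0.000000)
  Y <- Y + (h/6)(k1 + 2k2 + 2k3 + k4): u = -0.9747, v = -0.6000, du/dtau = 0.1278, dv/dtau = 2.0000
step 2:
  k1: at (u, v) = (-0.974719, -0.600000), (du/dtau, dv/dtau) = (0.127840, 2.000000); Gamma_uuu = -0.894904, Gamma_uuv = 0.000000, Gamma_uvv = 0.000000, Gamma_vuu = 0.000000, Gamma_vuv = 0.000000, Gamma_vvv = 0.000000; k1 = (0.127840, 2.000000, 0.014625, 0.000000)
  k2: at (u, v) = (-0.961935, -0.400000), (du/dtau, dv/dtau) = (0.129303, 2.000000); Gamma_uuu = -0.901203, Gamma_uuv = 0.000000, Gamma_uvv = 0.000000, Gamma_vuu = 0.000000, Gamma_vuv = 0.000000, Gamma_vvv = 0.000000; k2 = (0.129303, 2.000000, 0.015067, 0.000000)
  k3: at (u, v) = (-0.961789, -0.400000), (du/dtau, dv/dtau) = (0.129347, 2.000000); Gamma_uuu = -0.901275, Gamma_uuv = 0.000000, Gamma_uvv = 0.000000, Gamma_vuu = 0.000000, Gamma_vuv = 0.000000, Gamma_vvv = 0.000000; k3 = (0.129347, 2.000000, 0.015079, 0.000000)
  k4: at (u, v) = (-0.948849, -0.200000), (du/dtau, dv/dtau) = (0.130856, 2.000000); Gamma_uuu = -0.907605, Gamma_uuv = 0.000000, Gamma_uvv = 0.000000, Gamma_vuu = 0.000000, Gamma_vuv = 0.000000, Gamma_vvv = 0.000000; k4 = (0.130856, 2.000000, 0.015541, 0.000000)
  Y <- Y + (h/6)(k1 + 2k2 + 2k3 + k4): u = -0.9489, v = -0.2000, du/dtau = 0.1309, dv/dtau = 2.0000
step 3:
  k1: at (u, v) = (-0.948852, -0.200000), (du/dtau, dv/dtau) = (0.130855, 2.000000); Gamma_uuu = -0.907603, Gamma_uuv = 0.000000, Gamma_uvv = 0.000000, Gamma_vuu = 0.000000, Gamma_vuv = 0.000000, Gamma_vvv = 0.000000; k1 = (0.130855, 2.000000, 0.015541, 0.000000)
  k2: at (u, v) = (-0.935767, 0.000000), (du/dtau, dv/dtau) = (0.132409, 2.000000); Gamma_uuu = -0.913947, Gamma_uuv = 0.000000, Gamma_uvv = 0.000000, Gamma_vuu = 0.000000, Gamma_vuv = 0.000000, Gamma_vvv = 0.000000; k2 = (0.132409, 2.000000, 0.016024, 0.000000)
  k3: at (u, v) = (-0.935611, 0.000000), (du/dtau, dv/dtau) = (0.132458, 2.000000); Gamma_uuu = -0.914022, Gamma_uuv = 0.000000, Gamma_uvv = 0.000000, Gamma_vuu = 0.000000, Gamma_vuv = 0.000000, Gamma_vvv = 0.000000; k3 = (0.132458, 2.000000, 0.016037, 0.000000)
  k4: at (u, v) = (-0.922361, 0.200000), (du/dtau, dv/dtau) = (0.134063, 2.000000); Gamma_uuu = -0.920373, Gamma_uuv = 0.000000, Gamma_uvv = 0.000000, Gamma_vuu = 0.000000, Gamma_vuv = 0.000000, Gamma_vvv = 0.000000; k4 = (0.134063, 2.000000, 0.016542, 0.000000)
  Y <- Y + (h/6)(k1 + 2k2 + 2k3 + k4): u = -0.9224, v = 0.2000, du/dtau = 0.1341, dv/dtau = 2.0000
step 4:
  k1: at (u, v) = (-0.922364, 0.200000), (du/dtau, dv/dtau) = (0.134062, 2.000000); Gamma_uuu = -0.920372, Gamma_uuv = 0.000000, Gamma_uvv = 0.000000, Gamma_vuu = 0.000000, Gamma_vuv = 0.000000, Gamma_vvv = 0.000000; k1 = (0.134062, 2.000000, 0.016542, 0.000000)
  k2: at (u, v) = (-0.908958, 0.400000), (du/dtau, dv/dtau) = (0.135716, 2.000000); Gamma_uuu = -0.926710, Gamma_uuv = 0.000000, Gamma_uvv = 0.000000, Gamma_vuu = 0.000000, Gamma_vuv = 0.000000, Gamma_vvv = 0.000000; k2 = (0.135716, 2.000000, 0.017069, 0.000000)
  k3: at (u, v) = (-0.908792, 0.400000), (du/dtau, dv/dtau) = (0.135769, 2.000000); Gamma_uuu = -0.926788, Gamma_uuv = 0.000000, Gamma_uvv = 0.000000, Gamma_vuu = 0.000000, Gamma_vuv = 0.000000, Gamma_vvv = 0.000000; k3 = (0.135769, 2.000000, 0.017084, 0.000000)
  k4: at (u, v) = (-0.895210, 0.600000), (du/dtau, dv/dtau) = (0.137479, 2.000000); Gamma_uuu = -0.933102, Gamma_uuv = 0.000000, Gamma_uvv = 0.000000, Gamma_vuu = 0.000000, Gamma_vuv = 0.000000, Gamma_vvv = 0.000000; k4 = (0.137479, 2.000000, 0.017636, 0.000000)
  Y <- Y + (h/6)(k1 + 2k2 + 2k3 + k4): u = -0.8952, v = 0.6000, du/dtau = 0.1375, dv/dtau = 2.0000


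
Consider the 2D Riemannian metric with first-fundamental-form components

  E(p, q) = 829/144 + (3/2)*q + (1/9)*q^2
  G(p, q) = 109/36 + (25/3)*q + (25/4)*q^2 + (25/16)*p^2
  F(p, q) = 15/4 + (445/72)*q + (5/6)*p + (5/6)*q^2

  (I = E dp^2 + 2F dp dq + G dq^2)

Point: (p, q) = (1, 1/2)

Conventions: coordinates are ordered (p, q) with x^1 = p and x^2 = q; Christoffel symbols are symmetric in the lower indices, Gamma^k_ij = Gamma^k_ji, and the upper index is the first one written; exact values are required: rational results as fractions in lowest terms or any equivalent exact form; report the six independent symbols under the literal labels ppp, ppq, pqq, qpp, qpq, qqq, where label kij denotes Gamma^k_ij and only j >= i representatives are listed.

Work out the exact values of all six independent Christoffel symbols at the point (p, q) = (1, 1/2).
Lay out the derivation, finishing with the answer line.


E = 941/144, F = 1135/144, G = 743/72 at the point
E_p = 0, E_q = 29/18, F_p = 5/6, F_q = 505/72, G_p = 25/8, G_q = 175/12
EG - F^2 = 110101/20736;  g^inv = (20736/110101) * [[743/72, -1135/144], [-1135/144, 941/144]]
first-kind symbols [ij,l] = (1/2)(d_i g_jl + d_j g_il - d_l g_ij): [pp,p] = E_p/2 = 0, [pp,q] = F_p - E_q/2 = 1/36, [pq,p] = E_q/2 = 29/36, [pq,q] = G_p/2 = 25/16, [qq,p] = F_q - G_p/2 = 785/144, [qq,q] = G_q/2 = 175/24
Gamma^p_ij = (G*[ij,p] - F*[ij,q])/(EG - F^2), Gamma^q_ij = (E*[ij,q] - F*[ij,p])/(EG - F^2)

Answer: Gamma_ppp = -4540/110101, Gamma_ppq = -82999/110101, Gamma_pqq = -25240/110101, Gamma_qpp = 3764/110101, Gamma_qpq = 80065/110101, Gamma_qqq = 97075/110101


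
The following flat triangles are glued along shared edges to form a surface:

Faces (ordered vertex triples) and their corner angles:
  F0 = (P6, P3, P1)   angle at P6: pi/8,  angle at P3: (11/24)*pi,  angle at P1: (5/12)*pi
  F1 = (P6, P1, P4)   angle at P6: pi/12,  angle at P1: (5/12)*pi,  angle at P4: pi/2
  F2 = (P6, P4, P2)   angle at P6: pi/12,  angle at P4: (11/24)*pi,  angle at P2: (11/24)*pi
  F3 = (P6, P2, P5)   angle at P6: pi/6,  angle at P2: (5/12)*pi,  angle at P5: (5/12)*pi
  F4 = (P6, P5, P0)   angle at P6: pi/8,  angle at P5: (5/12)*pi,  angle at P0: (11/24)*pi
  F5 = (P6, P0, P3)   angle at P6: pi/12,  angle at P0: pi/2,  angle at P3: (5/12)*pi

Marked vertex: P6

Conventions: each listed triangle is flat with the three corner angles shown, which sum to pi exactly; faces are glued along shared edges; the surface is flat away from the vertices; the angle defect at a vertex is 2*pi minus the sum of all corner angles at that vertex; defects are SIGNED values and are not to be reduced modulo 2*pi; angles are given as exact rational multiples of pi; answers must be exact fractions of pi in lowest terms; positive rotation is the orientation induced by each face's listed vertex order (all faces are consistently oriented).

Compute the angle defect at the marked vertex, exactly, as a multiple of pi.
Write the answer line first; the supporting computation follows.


Answer: defect(P6) = (4/3)*pi

Sum of corner angles at P6: (2/3)*pi
defect = 2*pi - (2/3)*pi
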